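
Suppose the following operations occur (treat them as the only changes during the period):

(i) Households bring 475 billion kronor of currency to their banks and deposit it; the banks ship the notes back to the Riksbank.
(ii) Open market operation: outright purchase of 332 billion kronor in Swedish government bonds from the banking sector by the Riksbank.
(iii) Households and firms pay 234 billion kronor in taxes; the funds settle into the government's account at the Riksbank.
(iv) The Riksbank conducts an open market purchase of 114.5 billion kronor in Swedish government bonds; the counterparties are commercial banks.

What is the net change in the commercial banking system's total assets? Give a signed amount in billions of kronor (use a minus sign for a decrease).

Riksbank balance sheet:
  Assets:      Securities +446.5B
  Liabilities: Bank reserves +687.5B, Currency in circulation −475B, Government deposits +234B
Commercial banking system:
  Assets:      Reserves at CB +687.5B, Securities −446.5B
  Liabilities: Checkable deposits +241B
Change in total bank assets = +241 billion.

+241 billion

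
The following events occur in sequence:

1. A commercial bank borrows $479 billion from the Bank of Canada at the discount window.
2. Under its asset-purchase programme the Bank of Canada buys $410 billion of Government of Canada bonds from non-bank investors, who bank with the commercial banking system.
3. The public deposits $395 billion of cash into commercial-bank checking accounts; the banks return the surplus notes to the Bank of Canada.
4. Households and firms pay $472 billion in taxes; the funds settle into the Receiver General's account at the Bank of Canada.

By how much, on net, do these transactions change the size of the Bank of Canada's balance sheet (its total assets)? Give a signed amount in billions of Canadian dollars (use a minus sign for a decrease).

Discount-window loan $479 billion: a Bank of Canada asset is acquired → +$479B.
Asset purchase (from non-banks) $410 billion: a Bank of Canada asset is acquired → +$410B.
Currency deposit $395 billion: only the composition of liabilities changes → 0.
Government account inflow $472 billion: only the composition of liabilities changes → 0.
Net: 479 + 410 + 0 + 0 = +$889 billion.

+$889 billion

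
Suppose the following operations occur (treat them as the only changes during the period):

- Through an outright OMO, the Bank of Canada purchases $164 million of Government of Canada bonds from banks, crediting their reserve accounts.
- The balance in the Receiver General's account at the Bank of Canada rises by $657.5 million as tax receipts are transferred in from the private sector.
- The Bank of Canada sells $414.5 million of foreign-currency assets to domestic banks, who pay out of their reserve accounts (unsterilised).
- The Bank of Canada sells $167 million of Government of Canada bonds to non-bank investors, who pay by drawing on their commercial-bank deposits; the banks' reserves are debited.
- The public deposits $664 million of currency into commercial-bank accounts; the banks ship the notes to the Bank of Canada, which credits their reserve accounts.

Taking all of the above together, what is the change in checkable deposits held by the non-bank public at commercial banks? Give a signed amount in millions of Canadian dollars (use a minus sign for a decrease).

Bank of Canada balance sheet:
  Assets:      Securities −$3M, Foreign assets −$414.5M
  Liabilities: Bank reserves −$411M, Currency in circulation −$664M, Government deposits +$657.5M
Commercial banking system:
  Assets:      Reserves at CB −$411M, Securities −$164M, Foreign assets +$414.5M
  Liabilities: Checkable deposits −$160.5M
So the change in checkable deposits held by the non-bank public at commercial banks is -$160.5 million.

-$160.5 million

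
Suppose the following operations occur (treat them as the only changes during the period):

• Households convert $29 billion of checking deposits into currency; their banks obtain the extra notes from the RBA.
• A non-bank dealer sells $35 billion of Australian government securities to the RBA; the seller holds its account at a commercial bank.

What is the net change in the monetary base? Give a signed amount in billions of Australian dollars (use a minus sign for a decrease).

Currency withdrawal $29 billion: just a shift between currency and reserves — both are base money → 0.
Asset purchase (from non-banks) $35 billion: RBA balance sheet expands → +$35B.
Net: 0 + 35 = +$35 billion.

+$35 billion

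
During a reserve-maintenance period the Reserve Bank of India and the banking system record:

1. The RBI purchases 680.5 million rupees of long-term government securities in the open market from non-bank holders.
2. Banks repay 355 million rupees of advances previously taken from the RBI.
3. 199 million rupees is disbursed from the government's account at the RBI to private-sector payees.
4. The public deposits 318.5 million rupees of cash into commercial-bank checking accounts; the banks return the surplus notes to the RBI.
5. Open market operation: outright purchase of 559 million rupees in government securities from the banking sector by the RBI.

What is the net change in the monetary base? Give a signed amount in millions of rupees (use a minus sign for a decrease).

Asset purchase (from non-banks) 680.5 million rupees: RBI balance sheet expands → +680.5M.
Discount-window repayment 355 million rupees: RBI balance sheet contracts → −355M.
Government spending 199 million rupees: a non-base liability converts back to reserves → +199M.
Currency deposit 318.5 million rupees: just a shift between currency and reserves — both are base money → 0.
OMO purchase (from banks) 559 million rupees: RBI balance sheet expands → +559M.
Net: 680.5 − 355 + 199 + 0 + 559 = +1083.5 million.

+1083.5 million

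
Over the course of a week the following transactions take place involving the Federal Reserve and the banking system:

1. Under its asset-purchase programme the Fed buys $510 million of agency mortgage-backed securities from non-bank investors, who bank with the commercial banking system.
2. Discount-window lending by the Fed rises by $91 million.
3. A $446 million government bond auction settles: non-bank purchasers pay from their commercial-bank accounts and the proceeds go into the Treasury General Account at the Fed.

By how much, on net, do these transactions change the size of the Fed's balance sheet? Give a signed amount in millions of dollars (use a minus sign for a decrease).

+$601 million

Asset purchase (from non-banks) $510 million: a Fed asset is acquired → +$510M.
Discount-window loan $91 million: a Fed asset is acquired → +$91M.
Government account inflow $446 million: only the composition of liabilities changes → 0.
Net: 510 + 91 + 0 = +$601 million.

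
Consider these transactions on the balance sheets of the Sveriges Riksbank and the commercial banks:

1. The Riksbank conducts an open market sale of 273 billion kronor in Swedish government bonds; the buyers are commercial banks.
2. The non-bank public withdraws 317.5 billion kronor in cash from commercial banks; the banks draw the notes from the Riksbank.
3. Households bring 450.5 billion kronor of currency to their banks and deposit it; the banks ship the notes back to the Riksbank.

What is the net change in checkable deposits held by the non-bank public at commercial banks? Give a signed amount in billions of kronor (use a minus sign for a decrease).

+133 billion

OMO sale (to banks) 273 billion kronor: the counterparty is a bank, so public deposits are unchanged → 0.
Currency withdrawal 317.5 billion kronor: non-bank counterparties' bank balances fall → −317.5B.
Currency deposit 450.5 billion kronor: non-bank counterparties' bank balances rise → +450.5B.
Net: 0 − 317.5 + 450.5 = +133 billion.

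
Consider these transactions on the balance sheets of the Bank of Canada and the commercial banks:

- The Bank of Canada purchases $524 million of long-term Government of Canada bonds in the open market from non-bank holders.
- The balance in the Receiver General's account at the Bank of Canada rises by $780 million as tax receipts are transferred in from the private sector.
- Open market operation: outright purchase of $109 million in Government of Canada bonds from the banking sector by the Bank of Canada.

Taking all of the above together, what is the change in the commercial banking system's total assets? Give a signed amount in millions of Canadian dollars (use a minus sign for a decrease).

-$256 million

Asset purchase (from non-banks) $524 million: bank balance sheets expand → +$524M.
Government account inflow $780 million: bank balance sheets shrink → −$780M.
OMO purchase (from banks) $109 million: just an asset swap on bank balance sheets → 0.
Net: 524 − 780 + 0 = -$256 million.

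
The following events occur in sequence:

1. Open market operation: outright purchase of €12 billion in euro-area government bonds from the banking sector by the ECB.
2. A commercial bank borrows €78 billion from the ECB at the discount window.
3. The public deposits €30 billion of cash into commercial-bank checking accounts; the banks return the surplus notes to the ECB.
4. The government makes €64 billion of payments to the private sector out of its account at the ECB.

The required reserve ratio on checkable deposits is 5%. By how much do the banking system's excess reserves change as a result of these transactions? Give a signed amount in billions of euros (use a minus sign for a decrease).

+€179.3 billion

OMO purchase (from banks) €12 billion: reserves +€12B, deposits 0.
Discount-window loan €78 billion: reserves +€78B, deposits 0.
Currency deposit €30 billion: reserves +€30B, deposits +€30B.
Government spending €64 billion: reserves +€64B, deposits +€64B.
Totals: Δreserves = +€184B, Δdeposits = +€94B.
Δrequired reserves = 5% × +€94B = +€4.7B.
Δexcess reserves = Δreserves − Δrequired = +€184B − (+€4.7B) = +€179.3 billion.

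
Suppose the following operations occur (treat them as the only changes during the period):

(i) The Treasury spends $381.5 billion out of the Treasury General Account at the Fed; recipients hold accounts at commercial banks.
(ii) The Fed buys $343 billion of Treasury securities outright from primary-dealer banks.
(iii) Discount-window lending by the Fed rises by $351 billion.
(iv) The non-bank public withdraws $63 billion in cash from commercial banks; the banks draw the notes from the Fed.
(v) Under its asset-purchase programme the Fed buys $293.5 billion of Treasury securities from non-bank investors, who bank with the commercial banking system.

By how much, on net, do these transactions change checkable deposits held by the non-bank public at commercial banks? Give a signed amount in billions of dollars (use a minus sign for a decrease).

Fed balance sheet:
  Assets:      Securities +$636.5B, Loans to banks +$351B
  Liabilities: Bank reserves +$1306B, Currency in circulation +$63B, Government deposits −$381.5B
Commercial banking system:
  Assets:      Reserves at CB +$1306B, Securities −$343B
  Liabilities: Checkable deposits +$612B, Borrowings from CB +$351B
So the change in checkable deposits held by the non-bank public at commercial banks is +$612 billion.

+$612 billion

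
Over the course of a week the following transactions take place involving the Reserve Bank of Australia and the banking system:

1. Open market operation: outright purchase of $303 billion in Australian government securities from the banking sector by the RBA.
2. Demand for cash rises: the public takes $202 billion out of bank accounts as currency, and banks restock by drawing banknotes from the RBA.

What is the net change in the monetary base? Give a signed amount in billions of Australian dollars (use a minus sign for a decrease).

RBA balance sheet:
  Assets:      Securities +$303B
  Liabilities: Bank reserves +$101B, Currency in circulation +$202B
Monetary base = currency + reserves: +$202B + (+$101B) = +$303 billion.

+$303 billion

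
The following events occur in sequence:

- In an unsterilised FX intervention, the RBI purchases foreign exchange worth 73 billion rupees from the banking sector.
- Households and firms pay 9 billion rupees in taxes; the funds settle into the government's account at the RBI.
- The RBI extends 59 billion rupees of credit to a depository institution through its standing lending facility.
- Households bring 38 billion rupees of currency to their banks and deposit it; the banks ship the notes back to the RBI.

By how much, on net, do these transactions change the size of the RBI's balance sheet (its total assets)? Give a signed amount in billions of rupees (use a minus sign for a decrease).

+132 billion

FX purchase 73 billion rupees: an RBI asset is acquired → +73B.
Government account inflow 9 billion rupees: only the composition of liabilities changes → 0.
Discount-window loan 59 billion rupees: an RBI asset is acquired → +59B.
Currency deposit 38 billion rupees: only the composition of liabilities changes → 0.
Net: 73 + 0 + 59 + 0 = +132 billion.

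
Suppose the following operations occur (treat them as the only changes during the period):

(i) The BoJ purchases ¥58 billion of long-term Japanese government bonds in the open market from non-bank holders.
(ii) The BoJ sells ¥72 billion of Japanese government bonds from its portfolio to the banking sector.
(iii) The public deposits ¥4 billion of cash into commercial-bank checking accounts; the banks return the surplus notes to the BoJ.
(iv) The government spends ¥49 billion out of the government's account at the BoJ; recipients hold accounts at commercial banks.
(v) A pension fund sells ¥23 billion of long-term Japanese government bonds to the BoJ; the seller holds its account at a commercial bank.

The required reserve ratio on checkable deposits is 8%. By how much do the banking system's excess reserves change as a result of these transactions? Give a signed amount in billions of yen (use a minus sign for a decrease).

+¥51.28 billion

Asset purchase (from non-banks) ¥58 billion: reserves +¥58B, deposits +¥58B.
OMO sale (to banks) ¥72 billion: reserves −¥72B, deposits 0.
Currency deposit ¥4 billion: reserves +¥4B, deposits +¥4B.
Government spending ¥49 billion: reserves +¥49B, deposits +¥49B.
Asset purchase (from non-banks) ¥23 billion: reserves +¥23B, deposits +¥23B.
Totals: Δreserves = +¥62B, Δdeposits = +¥134B.
Δrequired reserves = 8% × +¥134B = +¥10.72B.
Δexcess reserves = Δreserves − Δrequired = +¥62B − (+¥10.72B) = +¥51.28 billion.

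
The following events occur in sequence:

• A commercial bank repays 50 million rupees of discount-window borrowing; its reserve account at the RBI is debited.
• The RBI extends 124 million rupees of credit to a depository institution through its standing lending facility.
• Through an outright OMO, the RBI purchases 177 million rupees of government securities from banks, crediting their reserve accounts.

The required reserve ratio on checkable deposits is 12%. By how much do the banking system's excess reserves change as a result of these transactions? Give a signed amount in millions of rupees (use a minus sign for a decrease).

Discount-window repayment 50 million rupees: reserves −50M, deposits 0.
Discount-window loan 124 million rupees: reserves +124M, deposits 0.
OMO purchase (from banks) 177 million rupees: reserves +177M, deposits 0.
Totals: Δreserves = +251M, Δdeposits = 0.
Δrequired reserves = 12% × 0 = 0.
Δexcess reserves = Δreserves − Δrequired = +251M − (0) = +251 million.

+251 million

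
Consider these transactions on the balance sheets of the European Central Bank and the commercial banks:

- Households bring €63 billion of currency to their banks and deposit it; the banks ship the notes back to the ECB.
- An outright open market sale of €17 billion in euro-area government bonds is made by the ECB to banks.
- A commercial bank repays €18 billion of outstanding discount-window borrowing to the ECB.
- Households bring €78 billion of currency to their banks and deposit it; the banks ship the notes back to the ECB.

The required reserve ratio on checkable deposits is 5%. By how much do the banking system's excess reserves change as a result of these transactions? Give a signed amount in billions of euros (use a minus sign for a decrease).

+€98.95 billion

Currency deposit €63 billion: reserves +€63B, deposits +€63B.
OMO sale (to banks) €17 billion: reserves −€17B, deposits 0.
Discount-window repayment €18 billion: reserves −€18B, deposits 0.
Currency deposit €78 billion: reserves +€78B, deposits +€78B.
Totals: Δreserves = +€106B, Δdeposits = +€141B.
Δrequired reserves = 5% × +€141B = +€7.05B.
Δexcess reserves = Δreserves − Δrequired = +€106B − (+€7.05B) = +€98.95 billion.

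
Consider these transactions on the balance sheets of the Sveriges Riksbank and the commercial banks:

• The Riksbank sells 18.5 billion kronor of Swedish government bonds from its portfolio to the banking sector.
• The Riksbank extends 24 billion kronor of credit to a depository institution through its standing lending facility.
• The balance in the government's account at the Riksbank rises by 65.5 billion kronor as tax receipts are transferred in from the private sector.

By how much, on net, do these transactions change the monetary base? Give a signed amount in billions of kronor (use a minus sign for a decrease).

-60 billion

Riksbank balance sheet:
  Assets:      Securities −18.5B, Loans to banks +24B
  Liabilities: Bank reserves −60B, Government deposits +65.5B
Monetary base = currency + reserves: 0 + (−60B) = -60 billion.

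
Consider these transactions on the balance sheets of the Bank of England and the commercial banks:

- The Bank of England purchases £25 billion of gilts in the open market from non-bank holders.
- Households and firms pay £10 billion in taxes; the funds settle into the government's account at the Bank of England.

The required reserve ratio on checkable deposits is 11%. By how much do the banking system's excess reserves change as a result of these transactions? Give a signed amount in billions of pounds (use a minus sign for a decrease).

Asset purchase (from non-banks) £25 billion: reserves +£25B, deposits +£25B.
Government account inflow £10 billion: reserves −£10B, deposits −£10B.
Totals: Δreserves = +£15B, Δdeposits = +£15B.
Δrequired reserves = 11% × +£15B = +£1.65B.
Δexcess reserves = Δreserves − Δrequired = +£15B − (+£1.65B) = +£13.35 billion.

+£13.35 billion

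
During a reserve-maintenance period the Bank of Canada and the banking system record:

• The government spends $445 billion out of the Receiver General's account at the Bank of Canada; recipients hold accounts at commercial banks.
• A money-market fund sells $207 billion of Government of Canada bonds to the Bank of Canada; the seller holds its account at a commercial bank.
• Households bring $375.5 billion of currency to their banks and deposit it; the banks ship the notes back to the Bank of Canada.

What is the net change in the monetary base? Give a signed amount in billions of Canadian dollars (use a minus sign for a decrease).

Government spending $445 billion: a non-base liability converts back to reserves → +$445B.
Asset purchase (from non-banks) $207 billion: Bank of Canada balance sheet expands → +$207B.
Currency deposit $375.5 billion: just a shift between currency and reserves — both are base money → 0.
Net: 445 + 207 + 0 = +$652 billion.

+$652 billion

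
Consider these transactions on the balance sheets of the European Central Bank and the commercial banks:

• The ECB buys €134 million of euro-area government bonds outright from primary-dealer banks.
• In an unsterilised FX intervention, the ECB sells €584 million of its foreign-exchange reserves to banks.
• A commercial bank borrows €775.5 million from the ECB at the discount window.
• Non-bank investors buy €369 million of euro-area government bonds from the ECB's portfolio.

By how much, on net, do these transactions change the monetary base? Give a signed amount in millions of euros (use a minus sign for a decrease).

ECB balance sheet:
  Assets:      Securities −€235M, Loans to banks +€775.5M, Foreign assets −€584M
  Liabilities: Bank reserves −€43.5M
Commercial banking system:
  Assets:      Reserves at CB −€43.5M, Securities −€134M, Foreign assets +€584M
  Liabilities: Checkable deposits −€369M, Borrowings from CB +€775.5M
Monetary base = currency + reserves: 0 + (−€43.5M) = -€43.5 million.

-€43.5 million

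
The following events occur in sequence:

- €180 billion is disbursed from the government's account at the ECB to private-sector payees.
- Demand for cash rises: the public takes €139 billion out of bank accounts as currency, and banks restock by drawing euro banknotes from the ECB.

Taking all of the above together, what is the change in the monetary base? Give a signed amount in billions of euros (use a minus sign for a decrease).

Government spending €180 billion: a non-base liability converts back to reserves → +€180B.
Currency withdrawal €139 billion: just a shift between currency and reserves — both are base money → 0.
Net: 180 + 0 = +€180 billion.

+€180 billion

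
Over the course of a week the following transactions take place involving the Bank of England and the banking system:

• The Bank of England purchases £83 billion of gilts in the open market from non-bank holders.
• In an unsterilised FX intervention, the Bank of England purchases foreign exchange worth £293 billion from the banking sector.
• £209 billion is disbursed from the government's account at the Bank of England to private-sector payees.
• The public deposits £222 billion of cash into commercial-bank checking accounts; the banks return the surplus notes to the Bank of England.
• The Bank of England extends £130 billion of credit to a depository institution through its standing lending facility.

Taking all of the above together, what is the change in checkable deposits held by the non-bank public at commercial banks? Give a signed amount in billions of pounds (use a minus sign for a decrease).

+£514 billion

Bank of England balance sheet:
  Assets:      Securities +£83B, Loans to banks +£130B, Foreign assets +£293B
  Liabilities: Bank reserves +£937B, Currency in circulation −£222B, Government deposits −£209B
Commercial banking system:
  Assets:      Reserves at CB +£937B, Foreign assets −£293B
  Liabilities: Checkable deposits +£514B, Borrowings from CB +£130B
So the change in checkable deposits held by the non-bank public at commercial banks is +£514 billion.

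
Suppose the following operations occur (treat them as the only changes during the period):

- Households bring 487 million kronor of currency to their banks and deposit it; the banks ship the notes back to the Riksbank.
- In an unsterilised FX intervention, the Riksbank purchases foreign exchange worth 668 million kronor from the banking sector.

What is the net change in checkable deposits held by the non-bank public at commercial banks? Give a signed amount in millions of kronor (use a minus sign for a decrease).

Riksbank balance sheet:
  Assets:      Foreign assets +668M
  Liabilities: Bank reserves +1155M, Currency in circulation −487M
Commercial banking system:
  Assets:      Reserves at CB +1155M, Foreign assets −668M
  Liabilities: Checkable deposits +487M
So the change in checkable deposits held by the non-bank public at commercial banks is +487 million.

+487 million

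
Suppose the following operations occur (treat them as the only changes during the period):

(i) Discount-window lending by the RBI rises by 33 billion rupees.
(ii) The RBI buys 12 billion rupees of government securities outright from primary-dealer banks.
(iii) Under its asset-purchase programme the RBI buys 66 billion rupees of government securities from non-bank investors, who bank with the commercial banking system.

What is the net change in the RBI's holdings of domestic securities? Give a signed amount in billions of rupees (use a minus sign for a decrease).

Discount-window loan 33 billion rupees: the RBI's securities portfolio is untouched → 0.
OMO purchase (from banks) 12 billion rupees: securities added to the RBI's portfolio → +12B.
Asset purchase (from non-banks) 66 billion rupees: securities added to the RBI's portfolio → +66B.
Net: 0 + 12 + 66 = +78 billion.

+78 billion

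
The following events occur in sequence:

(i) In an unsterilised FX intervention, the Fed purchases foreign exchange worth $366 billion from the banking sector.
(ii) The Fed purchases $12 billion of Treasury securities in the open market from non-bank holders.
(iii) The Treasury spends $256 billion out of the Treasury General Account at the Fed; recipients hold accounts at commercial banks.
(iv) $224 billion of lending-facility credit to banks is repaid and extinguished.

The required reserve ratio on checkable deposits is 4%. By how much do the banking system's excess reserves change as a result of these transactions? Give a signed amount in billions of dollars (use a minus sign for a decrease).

FX purchase $366 billion: reserves +$366B, deposits 0.
Asset purchase (from non-banks) $12 billion: reserves +$12B, deposits +$12B.
Government spending $256 billion: reserves +$256B, deposits +$256B.
Discount-window repayment $224 billion: reserves −$224B, deposits 0.
Totals: Δreserves = +$410B, Δdeposits = +$268B.
Δrequired reserves = 4% × +$268B = +$10.72B.
Δexcess reserves = Δreserves − Δrequired = +$410B − (+$10.72B) = +$399.28 billion.

+$399.28 billion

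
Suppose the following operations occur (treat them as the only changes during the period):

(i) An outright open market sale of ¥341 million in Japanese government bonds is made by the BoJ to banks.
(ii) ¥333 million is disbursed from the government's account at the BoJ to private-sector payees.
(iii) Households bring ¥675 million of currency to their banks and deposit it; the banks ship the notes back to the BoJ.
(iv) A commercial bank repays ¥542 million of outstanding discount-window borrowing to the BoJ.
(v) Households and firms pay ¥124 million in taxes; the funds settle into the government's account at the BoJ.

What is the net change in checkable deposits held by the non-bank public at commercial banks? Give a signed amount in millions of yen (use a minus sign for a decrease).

OMO sale (to banks) ¥341 million: the counterparty is a bank, so public deposits are unchanged → 0.
Government spending ¥333 million: non-bank counterparties' bank balances rise → +¥333M.
Currency deposit ¥675 million: non-bank counterparties' bank balances rise → +¥675M.
Discount-window repayment ¥542 million: the counterparty is a bank, so public deposits are unchanged → 0.
Government account inflow ¥124 million: non-bank counterparties' bank balances fall → −¥124M.
Net: 0 + 333 + 675 + 0 − 124 = +¥884 million.

+¥884 million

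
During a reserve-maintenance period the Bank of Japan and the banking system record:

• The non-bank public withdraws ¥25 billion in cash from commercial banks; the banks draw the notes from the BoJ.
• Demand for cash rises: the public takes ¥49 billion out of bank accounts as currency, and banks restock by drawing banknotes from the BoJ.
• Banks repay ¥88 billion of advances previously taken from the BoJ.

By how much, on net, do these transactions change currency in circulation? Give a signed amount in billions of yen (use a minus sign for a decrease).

+¥74 billion

BoJ balance sheet:
  Assets:      Loans to banks −¥88B
  Liabilities: Bank reserves −¥162B, Currency in circulation +¥74B
Commercial banking system:
  Assets:      Reserves at CB −¥162B
  Liabilities: Checkable deposits −¥74B, Borrowings from CB −¥88B
So the change in currency in circulation is +¥74 billion.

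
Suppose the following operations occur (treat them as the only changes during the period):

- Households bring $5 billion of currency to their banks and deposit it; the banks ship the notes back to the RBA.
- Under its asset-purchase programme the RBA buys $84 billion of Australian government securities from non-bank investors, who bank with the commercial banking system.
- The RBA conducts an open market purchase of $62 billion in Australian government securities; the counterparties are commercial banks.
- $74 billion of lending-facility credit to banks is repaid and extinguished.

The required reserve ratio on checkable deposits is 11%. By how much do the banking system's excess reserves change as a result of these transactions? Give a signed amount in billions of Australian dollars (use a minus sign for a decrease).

Currency deposit $5 billion: reserves +$5B, deposits +$5B.
Asset purchase (from non-banks) $84 billion: reserves +$84B, deposits +$84B.
OMO purchase (from banks) $62 billion: reserves +$62B, deposits 0.
Discount-window repayment $74 billion: reserves −$74B, deposits 0.
Totals: Δreserves = +$77B, Δdeposits = +$89B.
Δrequired reserves = 11% × +$89B = +$9.79B.
Δexcess reserves = Δreserves − Δrequired = +$77B − (+$9.79B) = +$67.21 billion.

+$67.21 billion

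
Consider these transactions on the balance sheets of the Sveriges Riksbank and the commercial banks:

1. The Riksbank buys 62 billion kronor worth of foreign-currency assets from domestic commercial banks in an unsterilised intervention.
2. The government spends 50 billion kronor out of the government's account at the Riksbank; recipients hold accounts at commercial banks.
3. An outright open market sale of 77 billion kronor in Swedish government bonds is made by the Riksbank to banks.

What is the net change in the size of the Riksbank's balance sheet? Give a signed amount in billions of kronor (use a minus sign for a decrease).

Riksbank balance sheet:
  Assets:      Securities −77B, Foreign assets +62B
  Liabilities: Bank reserves +35B, Government deposits −50B
Commercial banking system:
  Assets:      Reserves at CB +35B, Securities +77B, Foreign assets −62B
  Liabilities: Checkable deposits +50B
Change in total Riksbank assets = -15 billion.

-15 billion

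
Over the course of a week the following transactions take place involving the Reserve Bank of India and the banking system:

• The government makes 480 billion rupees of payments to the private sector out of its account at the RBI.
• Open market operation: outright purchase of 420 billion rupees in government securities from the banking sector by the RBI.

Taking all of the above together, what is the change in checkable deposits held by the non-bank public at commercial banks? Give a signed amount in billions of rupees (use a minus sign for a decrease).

Government spending 480 billion rupees: non-bank counterparties' bank balances rise → +480B.
OMO purchase (from banks) 420 billion rupees: the counterparty is a bank, so public deposits are unchanged → 0.
Net: 480 + 0 = +480 billion.

+480 billion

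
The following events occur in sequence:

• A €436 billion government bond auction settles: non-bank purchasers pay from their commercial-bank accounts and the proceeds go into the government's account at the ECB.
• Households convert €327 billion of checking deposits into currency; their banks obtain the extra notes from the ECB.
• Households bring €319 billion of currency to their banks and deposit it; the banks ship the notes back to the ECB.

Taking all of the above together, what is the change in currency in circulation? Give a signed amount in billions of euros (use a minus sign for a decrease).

Government account inflow €436 billion: no currency enters or leaves circulation → 0.
Currency withdrawal €327 billion: notes leave the central bank → +€327B.
Currency deposit €319 billion: notes return to the central bank → −€319B.
Net: 0 + 327 − 319 = +€8 billion.

+€8 billion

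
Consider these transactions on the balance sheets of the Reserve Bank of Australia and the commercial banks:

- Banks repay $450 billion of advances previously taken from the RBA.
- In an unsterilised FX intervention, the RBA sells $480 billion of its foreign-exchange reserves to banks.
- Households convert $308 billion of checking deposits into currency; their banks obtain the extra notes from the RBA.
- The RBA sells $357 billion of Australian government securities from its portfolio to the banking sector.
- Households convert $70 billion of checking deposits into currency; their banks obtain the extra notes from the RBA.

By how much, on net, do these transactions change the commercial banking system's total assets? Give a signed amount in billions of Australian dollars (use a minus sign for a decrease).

-$828 billion

Discount-window repayment $450 billion: bank balance sheets shrink → −$450B.
FX sale $480 billion: just an asset swap on bank balance sheets → 0.
Currency withdrawal $308 billion: bank balance sheets shrink → −$308B.
OMO sale (to banks) $357 billion: just an asset swap on bank balance sheets → 0.
Currency withdrawal $70 billion: bank balance sheets shrink → −$70B.
Net: −450 + 0 − 308 + 0 − 70 = -$828 billion.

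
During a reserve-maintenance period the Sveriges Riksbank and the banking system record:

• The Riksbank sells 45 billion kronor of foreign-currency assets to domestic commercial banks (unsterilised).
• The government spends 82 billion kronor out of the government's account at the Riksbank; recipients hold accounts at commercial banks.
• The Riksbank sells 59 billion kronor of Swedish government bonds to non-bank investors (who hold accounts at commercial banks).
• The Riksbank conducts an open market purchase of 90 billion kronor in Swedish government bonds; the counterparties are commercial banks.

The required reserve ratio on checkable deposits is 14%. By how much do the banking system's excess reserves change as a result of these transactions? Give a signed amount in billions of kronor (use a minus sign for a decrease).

FX sale 45 billion kronor: reserves −45B, deposits 0.
Government spending 82 billion kronor: reserves +82B, deposits +82B.
Asset sale (to non-banks) 59 billion kronor: reserves −59B, deposits −59B.
OMO purchase (from banks) 90 billion kronor: reserves +90B, deposits 0.
Totals: Δreserves = +68B, Δdeposits = +23B.
Δrequired reserves = 14% × +23B = +3.22B.
Δexcess reserves = Δreserves − Δrequired = +68B − (+3.22B) = +64.78 billion.

+64.78 billion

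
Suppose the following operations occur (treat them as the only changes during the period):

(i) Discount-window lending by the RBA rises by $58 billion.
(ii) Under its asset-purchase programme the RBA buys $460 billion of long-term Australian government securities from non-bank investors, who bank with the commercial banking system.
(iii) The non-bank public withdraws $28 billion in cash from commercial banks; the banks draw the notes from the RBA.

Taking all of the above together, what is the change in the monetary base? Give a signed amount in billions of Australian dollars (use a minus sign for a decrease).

RBA balance sheet:
  Assets:      Securities +$460B, Loans to banks +$58B
  Liabilities: Bank reserves +$490B, Currency in circulation +$28B
Commercial banking system:
  Assets:      Reserves at CB +$490B
  Liabilities: Checkable deposits +$432B, Borrowings from CB +$58B
Monetary base = currency + reserves: +$28B + (+$490B) = +$518 billion.

+$518 billion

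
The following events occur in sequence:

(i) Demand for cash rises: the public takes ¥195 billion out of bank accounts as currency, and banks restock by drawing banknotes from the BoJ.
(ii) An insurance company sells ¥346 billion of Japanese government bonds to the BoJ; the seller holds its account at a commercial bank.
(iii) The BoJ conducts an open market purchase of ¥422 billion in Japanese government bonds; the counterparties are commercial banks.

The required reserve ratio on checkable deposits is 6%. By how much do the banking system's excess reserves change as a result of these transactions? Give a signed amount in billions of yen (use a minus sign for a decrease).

Currency withdrawal ¥195 billion: reserves −¥195B, deposits −¥195B.
Asset purchase (from non-banks) ¥346 billion: reserves +¥346B, deposits +¥346B.
OMO purchase (from banks) ¥422 billion: reserves +¥422B, deposits 0.
Totals: Δreserves = +¥573B, Δdeposits = +¥151B.
Δrequired reserves = 6% × +¥151B = +¥9.06B.
Δexcess reserves = Δreserves − Δrequired = +¥573B − (+¥9.06B) = +¥563.94 billion.

+¥563.94 billion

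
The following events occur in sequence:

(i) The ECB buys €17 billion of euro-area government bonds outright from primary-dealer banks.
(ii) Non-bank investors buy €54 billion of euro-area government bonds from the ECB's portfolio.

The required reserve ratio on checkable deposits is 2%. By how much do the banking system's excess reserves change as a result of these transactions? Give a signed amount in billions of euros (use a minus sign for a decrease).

-€35.92 billion

OMO purchase (from banks) €17 billion: reserves +€17B, deposits 0.
Asset sale (to non-banks) €54 billion: reserves −€54B, deposits −€54B.
Totals: Δreserves = −€37B, Δdeposits = −€54B.
Δrequired reserves = 2% × −€54B = −€1.08B.
Δexcess reserves = Δreserves − Δrequired = −€37B − (−€1.08B) = -€35.92 billion.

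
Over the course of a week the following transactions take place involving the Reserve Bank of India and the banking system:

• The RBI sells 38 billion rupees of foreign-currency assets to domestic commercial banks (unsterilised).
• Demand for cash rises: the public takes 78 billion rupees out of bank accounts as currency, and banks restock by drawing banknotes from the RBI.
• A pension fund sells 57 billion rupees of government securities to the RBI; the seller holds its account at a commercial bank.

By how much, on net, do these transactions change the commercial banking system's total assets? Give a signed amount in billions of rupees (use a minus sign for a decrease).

-21 billion

RBI balance sheet:
  Assets:      Securities +57B, Foreign assets −38B
  Liabilities: Bank reserves −59B, Currency in circulation +78B
Commercial banking system:
  Assets:      Reserves at CB −59B, Foreign assets +38B
  Liabilities: Checkable deposits −21B
Change in total bank assets = -21 billion.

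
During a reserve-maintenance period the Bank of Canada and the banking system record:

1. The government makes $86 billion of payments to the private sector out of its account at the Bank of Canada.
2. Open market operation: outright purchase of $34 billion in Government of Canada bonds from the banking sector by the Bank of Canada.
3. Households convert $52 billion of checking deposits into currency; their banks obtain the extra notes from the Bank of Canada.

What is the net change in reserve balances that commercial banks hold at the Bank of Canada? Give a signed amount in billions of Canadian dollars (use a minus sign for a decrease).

+$68 billion

Government spending $86 billion: government payments flow into bank reserve accounts → +$86B.
OMO purchase (from banks) $34 billion: the Bank of Canada pays by crediting reserve accounts → +$34B.
Currency withdrawal $52 billion: banks swap reserves for currency → −$52B.
Net: 86 + 34 − 52 = +$68 billion.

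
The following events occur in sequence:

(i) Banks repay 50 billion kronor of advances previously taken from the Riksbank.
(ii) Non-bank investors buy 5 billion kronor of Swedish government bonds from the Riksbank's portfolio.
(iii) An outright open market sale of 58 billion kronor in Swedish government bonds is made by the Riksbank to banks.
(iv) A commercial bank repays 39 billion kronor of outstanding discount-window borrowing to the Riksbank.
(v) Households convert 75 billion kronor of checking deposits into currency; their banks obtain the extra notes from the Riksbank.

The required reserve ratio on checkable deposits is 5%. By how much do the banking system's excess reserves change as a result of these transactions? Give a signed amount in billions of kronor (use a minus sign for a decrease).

Discount-window repayment 50 billion kronor: reserves −50B, deposits 0.
Asset sale (to non-banks) 5 billion kronor: reserves −5B, deposits −5B.
OMO sale (to banks) 58 billion kronor: reserves −58B, deposits 0.
Discount-window repayment 39 billion kronor: reserves −39B, deposits 0.
Currency withdrawal 75 billion kronor: reserves −75B, deposits −75B.
Totals: Δreserves = −227B, Δdeposits = −80B.
Δrequired reserves = 5% × −80B = −4B.
Δexcess reserves = Δreserves − Δrequired = −227B − (−4B) = -223 billion.

-223 billion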